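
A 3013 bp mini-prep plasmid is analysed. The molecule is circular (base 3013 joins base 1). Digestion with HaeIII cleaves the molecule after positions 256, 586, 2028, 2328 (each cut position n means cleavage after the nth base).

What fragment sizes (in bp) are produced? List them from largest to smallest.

Circular molecule, 4 cuts → 4 fragments:
  586 − 256 = 330 bp
  2028 − 586 = 1442 bp
  2328 − 2028 = 300 bp
  wrap: 3013 − 2328 + 256 = 941 bp
Sorted largest to smallest: 1442, 941, 330, 300 bp.

1442, 941, 330, 300 bp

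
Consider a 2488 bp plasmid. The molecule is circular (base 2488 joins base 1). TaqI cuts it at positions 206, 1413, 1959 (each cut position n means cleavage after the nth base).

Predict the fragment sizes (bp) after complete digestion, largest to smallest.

1207, 735, 546 bp

Circular molecule, 3 cuts → 3 fragments:
  1413 − 206 = 1207 bp
  1959 − 1413 = 546 bp
  wrap: 2488 − 1959 + 206 = 735 bp
Sorted largest to smallest: 1207, 735, 546 bp.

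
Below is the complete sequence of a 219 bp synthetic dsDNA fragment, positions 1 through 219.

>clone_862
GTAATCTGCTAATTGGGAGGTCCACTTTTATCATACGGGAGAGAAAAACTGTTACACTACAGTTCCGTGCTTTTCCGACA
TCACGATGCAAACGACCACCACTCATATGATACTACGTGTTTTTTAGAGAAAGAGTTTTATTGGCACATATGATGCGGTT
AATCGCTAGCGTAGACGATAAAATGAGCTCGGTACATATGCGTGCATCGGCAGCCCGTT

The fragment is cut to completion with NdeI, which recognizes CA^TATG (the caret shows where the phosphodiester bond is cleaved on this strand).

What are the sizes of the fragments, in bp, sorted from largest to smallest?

105, 48, 43, 23 bp

NdeI sites (CATATG) start at positions 104, 147, 195.
NdeI cuts after base 2 of each site, so after positions 105, 148, 196.
Linear molecule, 3 cuts → 4 fragments:
  1–105 → 105 bp
  106–148 → 43 bp
  149–196 → 48 bp
  197–219 → 23 bp
Sorted largest to smallest: 105, 48, 43, 23 bp.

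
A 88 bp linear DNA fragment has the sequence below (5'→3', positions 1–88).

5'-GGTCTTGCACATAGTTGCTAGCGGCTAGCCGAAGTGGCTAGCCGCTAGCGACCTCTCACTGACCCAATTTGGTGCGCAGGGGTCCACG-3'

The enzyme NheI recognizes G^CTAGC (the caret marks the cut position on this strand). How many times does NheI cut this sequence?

4

GCTAGC occurs starting at positions 17, 24, 37, 44.
NheI cuts at 4 sites.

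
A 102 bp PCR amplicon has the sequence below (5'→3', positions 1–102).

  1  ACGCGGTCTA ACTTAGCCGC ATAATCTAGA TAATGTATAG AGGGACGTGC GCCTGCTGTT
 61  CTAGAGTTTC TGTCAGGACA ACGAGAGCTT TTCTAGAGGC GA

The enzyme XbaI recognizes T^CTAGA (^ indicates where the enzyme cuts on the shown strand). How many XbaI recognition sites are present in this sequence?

3

TCTAGA occurs starting at positions 25, 60, 92.
XbaI cuts at 3 sites.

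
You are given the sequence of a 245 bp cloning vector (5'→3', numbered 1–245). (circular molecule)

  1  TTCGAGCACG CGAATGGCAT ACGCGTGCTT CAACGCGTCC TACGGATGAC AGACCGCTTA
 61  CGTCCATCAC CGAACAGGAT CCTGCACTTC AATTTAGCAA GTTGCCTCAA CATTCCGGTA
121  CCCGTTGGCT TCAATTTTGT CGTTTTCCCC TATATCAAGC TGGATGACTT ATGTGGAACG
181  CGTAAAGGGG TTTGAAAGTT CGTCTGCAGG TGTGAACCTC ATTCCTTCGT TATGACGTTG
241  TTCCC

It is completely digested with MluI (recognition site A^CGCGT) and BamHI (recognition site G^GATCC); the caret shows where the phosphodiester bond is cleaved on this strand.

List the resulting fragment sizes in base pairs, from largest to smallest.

MluI sites (ACGCGT) start at positions 21, 33, 178.
MluI cuts after the first base of each site, so after positions 21, 33, 178.
The BamHI site (GGATCC) starts at position 77.
BamHI cuts after the first base of each site, so after position 77.
Combined cut positions: 21, 33, 77, 178.
Circular molecule, 4 cuts → 4 fragments:
  22–33 → 12 bp
  34–77 → 44 bp
  78–178 → 101 bp
  179–245 then 1–21 → 67 + 21 = 88 bp
Sorted largest to smallest: 101, 88, 44, 12 bp.

101, 88, 44, 12 bp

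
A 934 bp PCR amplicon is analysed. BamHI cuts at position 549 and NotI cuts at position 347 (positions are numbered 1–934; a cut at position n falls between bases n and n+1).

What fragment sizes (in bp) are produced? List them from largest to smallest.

385, 347, 202 bp

Combined cut positions (sorted): 347, 549.
Linear molecule, 2 cuts → 3 fragments:
  347 − 0 = 347 bp
  549 − 347 = 202 bp
  934 − 549 = 385 bp
Sorted largest to smallest: 385, 347, 202 bp.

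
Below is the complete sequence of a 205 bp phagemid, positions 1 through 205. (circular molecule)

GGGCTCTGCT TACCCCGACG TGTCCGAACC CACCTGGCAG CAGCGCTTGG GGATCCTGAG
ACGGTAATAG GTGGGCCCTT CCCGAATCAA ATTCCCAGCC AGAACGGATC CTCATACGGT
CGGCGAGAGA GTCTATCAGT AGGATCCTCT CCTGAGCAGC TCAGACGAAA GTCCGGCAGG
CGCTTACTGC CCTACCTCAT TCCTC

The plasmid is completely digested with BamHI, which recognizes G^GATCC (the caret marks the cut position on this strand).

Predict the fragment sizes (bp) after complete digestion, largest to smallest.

114, 55, 36 bp

BamHI sites (GGATCC) start at positions 51, 106, 142.
BamHI cuts after the first base of each site, so after positions 51, 106, 142.
Circular molecule, 3 cuts → 3 fragments:
  52–106 → 55 bp
  107–142 → 36 bp
  143–205 then 1–51 → 63 + 51 = 114 bp
Sorted largest to smallest: 114, 55, 36 bp.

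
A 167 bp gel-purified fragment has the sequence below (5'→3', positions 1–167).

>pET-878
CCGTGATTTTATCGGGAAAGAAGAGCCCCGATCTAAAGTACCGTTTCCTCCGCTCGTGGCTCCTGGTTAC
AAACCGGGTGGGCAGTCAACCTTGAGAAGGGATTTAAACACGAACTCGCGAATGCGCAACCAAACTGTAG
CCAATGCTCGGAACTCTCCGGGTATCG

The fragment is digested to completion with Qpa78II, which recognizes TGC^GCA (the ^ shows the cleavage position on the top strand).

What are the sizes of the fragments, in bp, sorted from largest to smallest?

The Qpa78II site (TGCGCA) starts at position 123.
Qpa78II cuts after base 3 of each site, so after position 125.
Linear molecule, 1 cut → 2 fragments:
  1–125 → 125 bp
  126–167 → 42 bp
Sorted largest to smallest: 125, 42 bp.

125, 42 bp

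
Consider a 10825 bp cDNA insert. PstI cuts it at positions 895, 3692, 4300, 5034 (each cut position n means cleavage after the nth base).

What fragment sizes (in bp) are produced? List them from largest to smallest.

5791, 2797, 895, 734, 608 bp

Linear molecule, 4 cuts → 5 fragments:
  895 − 0 = 895 bp
  3692 − 895 = 2797 bp
  4300 − 3692 = 608 bp
  5034 − 4300 = 734 bp
  10825 − 5034 = 5791 bp
Sorted largest to smallest: 5791, 2797, 895, 734, 608 bp.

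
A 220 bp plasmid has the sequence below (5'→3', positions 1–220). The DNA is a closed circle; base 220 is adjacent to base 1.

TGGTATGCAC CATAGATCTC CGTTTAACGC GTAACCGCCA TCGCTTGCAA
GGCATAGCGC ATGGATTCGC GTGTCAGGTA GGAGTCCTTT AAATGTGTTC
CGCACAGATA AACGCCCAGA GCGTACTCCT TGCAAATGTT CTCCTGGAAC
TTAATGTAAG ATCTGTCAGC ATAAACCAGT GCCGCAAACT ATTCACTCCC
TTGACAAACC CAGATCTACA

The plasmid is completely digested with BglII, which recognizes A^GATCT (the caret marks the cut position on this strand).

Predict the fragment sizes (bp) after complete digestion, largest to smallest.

145, 53, 22 bp

BglII sites (AGATCT) start at positions 14, 159, 212.
BglII cuts after the first base of each site, so after positions 14, 159, 212.
Circular molecule, 3 cuts → 3 fragments:
  15–159 → 145 bp
  160–212 → 53 bp
  213–220 then 1–14 → 8 + 14 = 22 bp
Sorted largest to smallest: 145, 53, 22 bp.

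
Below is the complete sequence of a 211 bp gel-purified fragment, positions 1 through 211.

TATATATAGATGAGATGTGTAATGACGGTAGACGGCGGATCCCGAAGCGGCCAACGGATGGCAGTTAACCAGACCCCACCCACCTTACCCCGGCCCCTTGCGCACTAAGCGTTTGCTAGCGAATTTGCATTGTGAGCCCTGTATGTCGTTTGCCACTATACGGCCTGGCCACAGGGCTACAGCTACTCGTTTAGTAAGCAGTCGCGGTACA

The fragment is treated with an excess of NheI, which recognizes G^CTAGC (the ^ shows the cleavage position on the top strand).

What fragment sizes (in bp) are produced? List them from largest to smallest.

The NheI site (GCTAGC) starts at position 115.
NheI cuts after the first base of each site, so after position 115.
Linear molecule, 1 cut → 2 fragments:
  1–115 → 115 bp
  116–211 → 96 bp
Sorted largest to smallest: 115, 96 bp.

115, 96 bp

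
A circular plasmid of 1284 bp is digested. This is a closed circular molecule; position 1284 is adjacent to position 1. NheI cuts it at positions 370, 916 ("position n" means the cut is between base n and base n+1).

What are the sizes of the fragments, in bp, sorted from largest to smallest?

Circular molecule, 2 cuts → 2 fragments:
  916 − 370 = 546 bp
  wrap: 1284 − 916 + 370 = 738 bp
Sorted largest to smallest: 738, 546 bp.

738, 546 bp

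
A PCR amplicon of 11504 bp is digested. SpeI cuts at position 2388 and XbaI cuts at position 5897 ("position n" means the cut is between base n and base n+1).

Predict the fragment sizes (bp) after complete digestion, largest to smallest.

Combined cut positions (sorted): 2388, 5897.
Linear molecule, 2 cuts → 3 fragments:
  2388 − 0 = 2388 bp
  5897 − 2388 = 3509 bp
  11504 − 5897 = 5607 bp
Sorted largest to smallest: 5607, 3509, 2388 bp.

5607, 3509, 2388 bp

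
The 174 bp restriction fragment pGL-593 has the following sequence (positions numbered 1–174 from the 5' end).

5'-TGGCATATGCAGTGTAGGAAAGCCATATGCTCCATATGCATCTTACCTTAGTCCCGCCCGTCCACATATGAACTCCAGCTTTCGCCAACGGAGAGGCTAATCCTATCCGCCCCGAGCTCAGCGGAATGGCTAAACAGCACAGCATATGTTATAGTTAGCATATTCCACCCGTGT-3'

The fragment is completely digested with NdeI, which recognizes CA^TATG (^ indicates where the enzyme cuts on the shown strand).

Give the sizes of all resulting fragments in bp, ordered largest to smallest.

NdeI sites (CATATG) start at positions 4, 24, 33, 65, 143.
NdeI cuts after base 2 of each site, so after positions 5, 25, 34, 66, 144.
Linear molecule, 5 cuts → 6 fragments:
  1–5 → 5 bp
  6–25 → 20 bp
  26–34 → 9 bp
  35–66 → 32 bp
  67–144 → 78 bp
  145–174 → 30 bp
Sorted largest to smallest: 78, 32, 30, 20, 9, 5 bp.

78, 32, 30, 20, 9, 5 bp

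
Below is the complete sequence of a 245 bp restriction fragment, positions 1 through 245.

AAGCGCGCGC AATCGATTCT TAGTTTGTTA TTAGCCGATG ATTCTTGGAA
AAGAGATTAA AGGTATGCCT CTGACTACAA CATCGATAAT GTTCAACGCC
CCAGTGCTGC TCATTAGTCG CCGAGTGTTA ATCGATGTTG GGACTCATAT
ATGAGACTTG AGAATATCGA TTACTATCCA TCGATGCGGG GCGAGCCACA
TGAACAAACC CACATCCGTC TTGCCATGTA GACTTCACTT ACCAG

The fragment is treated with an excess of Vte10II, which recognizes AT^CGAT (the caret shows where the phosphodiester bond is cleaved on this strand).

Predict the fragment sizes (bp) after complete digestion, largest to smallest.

Vte10II sites (ATCGAT) start at positions 12, 82, 131, 166, 180.
Vte10II cuts after base 2 of each site, so after positions 13, 83, 132, 167, 181.
Linear molecule, 5 cuts → 6 fragments:
  1–13 → 13 bp
  14–83 → 70 bp
  84–132 → 49 bp
  133–167 → 35 bp
  168–181 → 14 bp
  182–245 → 64 bp
Sorted largest to smallest: 70, 64, 49, 35, 14, 13 bp.

70, 64, 49, 35, 14, 13 bp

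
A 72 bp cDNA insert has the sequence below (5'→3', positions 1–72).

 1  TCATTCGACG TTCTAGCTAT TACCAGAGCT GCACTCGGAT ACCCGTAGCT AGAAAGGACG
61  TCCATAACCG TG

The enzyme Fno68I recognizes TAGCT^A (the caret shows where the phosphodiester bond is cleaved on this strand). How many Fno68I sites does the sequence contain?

2

TAGCTA occurs starting at positions 14, 46.
Fno68I cuts at 2 sites.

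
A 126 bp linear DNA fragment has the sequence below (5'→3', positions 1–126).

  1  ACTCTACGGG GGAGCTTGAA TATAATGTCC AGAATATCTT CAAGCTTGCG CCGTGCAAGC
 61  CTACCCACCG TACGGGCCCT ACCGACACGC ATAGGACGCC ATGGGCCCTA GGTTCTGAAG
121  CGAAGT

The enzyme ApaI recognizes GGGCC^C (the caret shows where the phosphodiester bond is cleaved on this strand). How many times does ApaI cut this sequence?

2

GGGCCC occurs starting at positions 74, 103.
ApaI cuts at 2 sites.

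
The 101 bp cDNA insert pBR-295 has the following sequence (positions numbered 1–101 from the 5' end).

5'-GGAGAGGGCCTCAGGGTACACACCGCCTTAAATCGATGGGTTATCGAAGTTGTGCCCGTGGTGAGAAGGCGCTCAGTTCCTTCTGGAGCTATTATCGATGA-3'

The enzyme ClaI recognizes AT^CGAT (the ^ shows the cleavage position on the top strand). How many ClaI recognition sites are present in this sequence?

ATCGAT occurs starting at positions 32, 94.
ClaI cuts at 2 sites.

2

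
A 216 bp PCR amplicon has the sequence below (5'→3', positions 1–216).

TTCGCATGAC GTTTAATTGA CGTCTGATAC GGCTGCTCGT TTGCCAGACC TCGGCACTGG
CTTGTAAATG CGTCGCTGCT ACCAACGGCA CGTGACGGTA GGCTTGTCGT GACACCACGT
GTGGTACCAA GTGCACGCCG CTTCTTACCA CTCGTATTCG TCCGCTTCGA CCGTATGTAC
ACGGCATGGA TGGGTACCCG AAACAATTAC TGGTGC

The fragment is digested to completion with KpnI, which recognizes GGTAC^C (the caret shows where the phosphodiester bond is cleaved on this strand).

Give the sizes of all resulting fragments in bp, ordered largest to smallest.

KpnI sites (GGTACC) start at positions 123, 193.
KpnI cuts after base 5 of each site (before the last base), so after positions 127, 197.
Linear molecule, 2 cuts → 3 fragments:
  1–127 → 127 bp
  128–197 → 70 bp
  198–216 → 19 bp
Sorted largest to smallest: 127, 70, 19 bp.

127, 70, 19 bp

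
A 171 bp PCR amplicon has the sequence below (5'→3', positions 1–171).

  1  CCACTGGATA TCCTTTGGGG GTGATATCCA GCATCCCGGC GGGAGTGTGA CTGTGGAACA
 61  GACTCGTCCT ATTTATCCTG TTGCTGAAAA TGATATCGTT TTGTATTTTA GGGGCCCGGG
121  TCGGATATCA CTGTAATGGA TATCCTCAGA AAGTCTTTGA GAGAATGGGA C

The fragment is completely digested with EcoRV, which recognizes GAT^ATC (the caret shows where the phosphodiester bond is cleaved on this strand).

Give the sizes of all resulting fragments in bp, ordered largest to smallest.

EcoRV sites (GATATC) start at positions 7, 23, 92, 124, 139.
EcoRV cuts after base 3 of each site, so after positions 9, 25, 94, 126, 141.
Linear molecule, 5 cuts → 6 fragments:
  1–9 → 9 bp
  10–25 → 16 bp
  26–94 → 69 bp
  95–126 → 32 bp
  127–141 → 15 bp
  142–171 → 30 bp
Sorted largest to smallest: 69, 32, 30, 16, 15, 9 bp.

69, 32, 30, 16, 15, 9 bp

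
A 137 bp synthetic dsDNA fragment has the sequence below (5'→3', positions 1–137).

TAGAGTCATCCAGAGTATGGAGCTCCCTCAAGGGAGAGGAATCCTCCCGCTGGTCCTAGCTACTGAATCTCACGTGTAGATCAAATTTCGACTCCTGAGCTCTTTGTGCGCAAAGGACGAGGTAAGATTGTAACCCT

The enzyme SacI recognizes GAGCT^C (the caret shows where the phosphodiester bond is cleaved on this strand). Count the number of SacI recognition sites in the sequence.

GAGCTC occurs starting at positions 20, 97.
SacI cuts at 2 sites.

2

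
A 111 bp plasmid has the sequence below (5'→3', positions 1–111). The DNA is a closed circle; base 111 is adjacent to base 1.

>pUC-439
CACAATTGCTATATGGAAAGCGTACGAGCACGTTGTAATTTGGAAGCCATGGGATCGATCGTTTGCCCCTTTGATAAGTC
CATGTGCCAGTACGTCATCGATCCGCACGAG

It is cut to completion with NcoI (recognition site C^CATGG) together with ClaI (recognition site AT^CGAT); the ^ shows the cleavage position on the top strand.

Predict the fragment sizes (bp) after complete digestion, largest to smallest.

The NcoI site (CCATGG) starts at position 47.
NcoI cuts after the first base of each site, so after position 47.
ClaI sites (ATCGAT) start at positions 54, 97.
ClaI cuts after base 2 of each site, so after positions 55, 98.
Combined cut positions: 47, 55, 98.
Circular molecule, 3 cuts → 3 fragments:
  48–55 → 8 bp
  56–98 → 43 bp
  99–111 then 1–47 → 13 + 47 = 60 bp
Sorted largest to smallest: 60, 43, 8 bp.

60, 43, 8 bp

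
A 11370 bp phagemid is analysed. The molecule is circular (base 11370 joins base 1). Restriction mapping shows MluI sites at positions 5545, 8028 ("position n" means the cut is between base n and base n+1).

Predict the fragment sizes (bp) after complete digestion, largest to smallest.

8887, 2483 bp

Circular molecule, 2 cuts → 2 fragments:
  8028 − 5545 = 2483 bp
  wrap: 11370 − 8028 + 5545 = 8887 bp
Sorted largest to smallest: 8887, 2483 bp.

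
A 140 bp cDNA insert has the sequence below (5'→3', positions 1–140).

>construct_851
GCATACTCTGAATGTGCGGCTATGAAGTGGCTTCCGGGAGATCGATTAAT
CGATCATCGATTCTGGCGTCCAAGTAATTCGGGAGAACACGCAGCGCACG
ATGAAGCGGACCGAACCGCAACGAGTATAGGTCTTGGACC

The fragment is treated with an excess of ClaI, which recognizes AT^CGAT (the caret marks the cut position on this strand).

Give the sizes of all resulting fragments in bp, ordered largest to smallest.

ClaI sites (ATCGAT) start at positions 41, 49, 56.
ClaI cuts after base 2 of each site, so after positions 42, 50, 57.
Linear molecule, 3 cuts → 4 fragments:
  1–42 → 42 bp
  43–50 → 8 bp
  51–57 → 7 bp
  58–140 → 83 bp
Sorted largest to smallest: 83, 42, 8, 7 bp.

83, 42, 8, 7 bp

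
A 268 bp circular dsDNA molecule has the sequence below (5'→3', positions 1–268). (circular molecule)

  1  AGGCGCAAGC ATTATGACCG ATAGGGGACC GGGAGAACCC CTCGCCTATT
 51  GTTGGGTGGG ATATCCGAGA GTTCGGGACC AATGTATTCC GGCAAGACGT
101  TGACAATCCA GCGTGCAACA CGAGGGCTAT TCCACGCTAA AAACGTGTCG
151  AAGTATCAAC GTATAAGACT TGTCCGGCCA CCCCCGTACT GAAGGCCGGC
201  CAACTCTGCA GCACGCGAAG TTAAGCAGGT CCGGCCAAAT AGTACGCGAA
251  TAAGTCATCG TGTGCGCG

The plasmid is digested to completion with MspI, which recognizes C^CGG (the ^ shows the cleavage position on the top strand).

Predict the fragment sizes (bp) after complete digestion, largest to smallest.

85, 66, 60, 35, 22 bp

MspI sites (CCGG) start at positions 29, 89, 174, 196, 231.
MspI cuts after the first base of each site, so after positions 29, 89, 174, 196, 231.
Circular molecule, 5 cuts → 5 fragments:
  30–89 → 60 bp
  90–174 → 85 bp
  175–196 → 22 bp
  197–231 → 35 bp
  232–268 then 1–29 → 37 + 29 = 66 bp
Sorted largest to smallest: 85, 66, 60, 35, 22 bp.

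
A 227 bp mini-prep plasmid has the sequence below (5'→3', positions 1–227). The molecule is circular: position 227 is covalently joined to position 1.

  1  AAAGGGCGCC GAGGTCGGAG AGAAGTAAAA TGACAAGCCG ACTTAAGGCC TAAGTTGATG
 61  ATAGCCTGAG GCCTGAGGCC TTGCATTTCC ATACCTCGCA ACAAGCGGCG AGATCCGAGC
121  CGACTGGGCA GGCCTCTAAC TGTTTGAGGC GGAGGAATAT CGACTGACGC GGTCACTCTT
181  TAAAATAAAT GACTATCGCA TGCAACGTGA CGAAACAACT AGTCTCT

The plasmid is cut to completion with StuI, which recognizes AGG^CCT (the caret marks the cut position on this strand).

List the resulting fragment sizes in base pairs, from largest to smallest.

143, 54, 23, 7 bp

StuI sites (AGGCCT) start at positions 46, 69, 76, 130.
StuI cuts after base 3 of each site, so after positions 48, 71, 78, 132.
Circular molecule, 4 cuts → 4 fragments:
  49–71 → 23 bp
  72–78 → 7 bp
  79–132 → 54 bp
  133–227 then 1–48 → 95 + 48 = 143 bp
Sorted largest to smallest: 143, 54, 23, 7 bp.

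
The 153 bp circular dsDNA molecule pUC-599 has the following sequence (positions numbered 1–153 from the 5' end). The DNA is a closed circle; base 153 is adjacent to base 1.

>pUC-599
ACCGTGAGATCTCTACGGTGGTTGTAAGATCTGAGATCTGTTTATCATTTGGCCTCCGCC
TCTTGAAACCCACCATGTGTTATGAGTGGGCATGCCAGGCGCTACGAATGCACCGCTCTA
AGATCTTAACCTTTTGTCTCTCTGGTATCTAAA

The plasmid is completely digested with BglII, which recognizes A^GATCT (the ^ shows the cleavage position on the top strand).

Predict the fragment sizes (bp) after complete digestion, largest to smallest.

87, 39, 20, 7 bp

BglII sites (AGATCT) start at positions 7, 27, 34, 121.
BglII cuts after the first base of each site, so after positions 7, 27, 34, 121.
Circular molecule, 4 cuts → 4 fragments:
  8–27 → 20 bp
  28–34 → 7 bp
  35–121 → 87 bp
  122–153 then 1–7 → 32 + 7 = 39 bp
Sorted largest to smallest: 87, 39, 20, 7 bp.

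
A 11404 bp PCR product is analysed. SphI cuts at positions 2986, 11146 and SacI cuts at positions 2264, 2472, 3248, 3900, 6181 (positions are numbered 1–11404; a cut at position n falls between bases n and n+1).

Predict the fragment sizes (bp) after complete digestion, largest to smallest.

Combined cut positions (sorted): 2264, 2472, 2986, 3248, 3900, 6181, 11146.
Linear molecule, 7 cuts → 8 fragments:
  2264 − 0 = 2264 bp
  2472 − 2264 = 208 bp
  2986 − 2472 = 514 bp
  3248 − 2986 = 262 bp
  3900 − 3248 = 652 bp
  6181 − 3900 = 2281 bp
  11146 − 6181 = 4965 bp
  11404 − 11146 = 258 bp
Sorted largest to smallest: 4965, 2281, 2264, 652, 514, 262, 258, 208 bp.

4965, 2281, 2264, 652, 514, 262, 258, 208 bp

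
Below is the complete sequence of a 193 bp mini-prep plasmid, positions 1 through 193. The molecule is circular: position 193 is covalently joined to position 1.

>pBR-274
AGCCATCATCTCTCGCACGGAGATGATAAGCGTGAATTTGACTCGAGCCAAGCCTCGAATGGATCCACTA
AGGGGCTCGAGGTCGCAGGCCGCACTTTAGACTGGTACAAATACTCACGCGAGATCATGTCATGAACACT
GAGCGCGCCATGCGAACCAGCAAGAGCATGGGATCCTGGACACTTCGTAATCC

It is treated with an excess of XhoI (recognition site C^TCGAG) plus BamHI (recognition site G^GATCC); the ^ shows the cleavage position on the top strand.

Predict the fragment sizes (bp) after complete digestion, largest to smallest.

95, 64, 19, 15 bp

XhoI sites (CTCGAG) start at positions 42, 76.
XhoI cuts after the first base of each site, so after positions 42, 76.
BamHI sites (GGATCC) start at positions 61, 171.
BamHI cuts after the first base of each site, so after positions 61, 171.
Combined cut positions: 42, 61, 76, 171.
Circular molecule, 4 cuts → 4 fragments:
  43–61 → 19 bp
  62–76 → 15 bp
  77–171 → 95 bp
  172–193 then 1–42 → 22 + 42 = 64 bp
Sorted largest to smallest: 95, 64, 19, 15 bp.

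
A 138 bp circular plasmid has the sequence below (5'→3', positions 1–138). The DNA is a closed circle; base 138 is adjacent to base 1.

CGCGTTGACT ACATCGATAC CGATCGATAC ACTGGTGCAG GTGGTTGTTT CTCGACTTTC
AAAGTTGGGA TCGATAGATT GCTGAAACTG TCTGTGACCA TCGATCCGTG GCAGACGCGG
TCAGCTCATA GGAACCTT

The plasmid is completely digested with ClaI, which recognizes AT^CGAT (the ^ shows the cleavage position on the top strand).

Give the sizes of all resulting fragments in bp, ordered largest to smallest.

51, 47, 30, 10 bp

ClaI sites (ATCGAT) start at positions 13, 23, 70, 100.
ClaI cuts after base 2 of each site, so after positions 14, 24, 71, 101.
Circular molecule, 4 cuts → 4 fragments:
  15–24 → 10 bp
  25–71 → 47 bp
  72–101 → 30 bp
  102–138 then 1–14 → 37 + 14 = 51 bp
Sorted largest to smallest: 51, 47, 30, 10 bp.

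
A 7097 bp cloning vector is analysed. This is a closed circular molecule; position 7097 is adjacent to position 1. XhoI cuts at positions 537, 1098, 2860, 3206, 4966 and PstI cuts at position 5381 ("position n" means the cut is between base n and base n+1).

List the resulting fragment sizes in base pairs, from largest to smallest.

Combined cut positions (sorted): 537, 1098, 2860, 3206, 4966, 5381.
Circular molecule, 6 cuts → 6 fragments:
  1098 − 537 = 561 bp
  2860 − 1098 = 1762 bp
  3206 − 2860 = 346 bp
  4966 − 3206 = 1760 bp
  5381 − 4966 = 415 bp
  wrap: 7097 − 5381 + 537 = 2253 bp
Sorted largest to smallest: 2253, 1762, 1760, 561, 415, 346 bp.

2253, 1762, 1760, 561, 415, 346 bp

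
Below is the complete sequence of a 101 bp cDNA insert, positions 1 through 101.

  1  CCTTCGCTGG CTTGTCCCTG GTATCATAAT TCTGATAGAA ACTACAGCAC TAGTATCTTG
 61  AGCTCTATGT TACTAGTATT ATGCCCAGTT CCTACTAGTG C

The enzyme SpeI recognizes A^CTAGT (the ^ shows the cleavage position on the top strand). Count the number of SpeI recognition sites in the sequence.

3

ACTAGT occurs starting at positions 49, 72, 94.
SpeI cuts at 3 sites.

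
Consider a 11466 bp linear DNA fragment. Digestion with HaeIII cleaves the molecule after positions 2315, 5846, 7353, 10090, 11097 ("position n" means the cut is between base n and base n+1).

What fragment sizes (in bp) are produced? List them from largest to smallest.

3531, 2737, 2315, 1507, 1007, 369 bp

Linear molecule, 5 cuts → 6 fragments:
  2315 − 0 = 2315 bp
  5846 − 2315 = 3531 bp
  7353 − 5846 = 1507 bp
  10090 − 7353 = 2737 bp
  11097 − 10090 = 1007 bp
  11466 − 11097 = 369 bp
Sorted largest to smallest: 3531, 2737, 2315, 1507, 1007, 369 bp.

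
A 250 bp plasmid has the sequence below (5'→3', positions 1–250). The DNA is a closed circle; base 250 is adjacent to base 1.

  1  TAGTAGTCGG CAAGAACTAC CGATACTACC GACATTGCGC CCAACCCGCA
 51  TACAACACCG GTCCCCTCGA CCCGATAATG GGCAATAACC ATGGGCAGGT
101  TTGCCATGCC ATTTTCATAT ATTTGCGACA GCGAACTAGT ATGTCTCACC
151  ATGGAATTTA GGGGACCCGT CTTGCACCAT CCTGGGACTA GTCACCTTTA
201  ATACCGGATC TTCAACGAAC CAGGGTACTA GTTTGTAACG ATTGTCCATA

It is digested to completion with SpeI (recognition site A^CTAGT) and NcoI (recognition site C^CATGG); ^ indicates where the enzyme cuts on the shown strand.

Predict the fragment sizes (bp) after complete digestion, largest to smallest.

SpeI sites (ACTAGT) start at positions 135, 187, 227.
SpeI cuts after the first base of each site, so after positions 135, 187, 227.
NcoI sites (CCATGG) start at positions 89, 149.
NcoI cuts after the first base of each site, so after positions 89, 149.
Combined cut positions: 89, 135, 149, 187, 227.
Circular molecule, 5 cuts → 5 fragments:
  90–135 → 46 bp
  136–149 → 14 bp
  150–187 → 38 bp
  188–227 → 40 bp
  228–250 then 1–89 → 23 + 89 = 112 bp
Sorted largest to smallest: 112, 46, 40, 38, 14 bp.

112, 46, 40, 38, 14 bp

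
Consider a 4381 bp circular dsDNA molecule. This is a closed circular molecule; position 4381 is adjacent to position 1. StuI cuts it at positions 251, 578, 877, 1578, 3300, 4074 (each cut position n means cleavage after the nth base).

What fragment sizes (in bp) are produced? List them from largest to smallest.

1722, 774, 701, 558, 327, 299 bp

Circular molecule, 6 cuts → 6 fragments:
  578 − 251 = 327 bp
  877 − 578 = 299 bp
  1578 − 877 = 701 bp
  3300 − 1578 = 1722 bp
  4074 − 3300 = 774 bp
  wrap: 4381 − 4074 + 251 = 558 bp
Sorted largest to smallest: 1722, 774, 701, 558, 327, 299 bp.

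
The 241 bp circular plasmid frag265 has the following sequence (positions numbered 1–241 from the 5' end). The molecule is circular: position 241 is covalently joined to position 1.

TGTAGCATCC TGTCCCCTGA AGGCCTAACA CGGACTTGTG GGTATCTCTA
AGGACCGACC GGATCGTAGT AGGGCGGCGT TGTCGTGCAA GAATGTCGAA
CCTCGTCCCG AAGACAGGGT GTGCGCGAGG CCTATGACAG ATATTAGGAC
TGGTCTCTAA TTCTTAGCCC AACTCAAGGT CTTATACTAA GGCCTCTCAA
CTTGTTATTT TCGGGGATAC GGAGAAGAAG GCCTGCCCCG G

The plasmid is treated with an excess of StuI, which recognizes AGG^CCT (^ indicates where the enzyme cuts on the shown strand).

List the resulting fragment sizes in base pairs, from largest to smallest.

107, 62, 39, 33 bp

StuI sites (AGGCCT) start at positions 21, 128, 190, 229.
StuI cuts after base 3 of each site, so after positions 23, 130, 192, 231.
Circular molecule, 4 cuts → 4 fragments:
  24–130 → 107 bp
  131–192 → 62 bp
  193–231 → 39 bp
  232–241 then 1–23 → 10 + 23 = 33 bp
Sorted largest to smallest: 107, 62, 39, 33 bp.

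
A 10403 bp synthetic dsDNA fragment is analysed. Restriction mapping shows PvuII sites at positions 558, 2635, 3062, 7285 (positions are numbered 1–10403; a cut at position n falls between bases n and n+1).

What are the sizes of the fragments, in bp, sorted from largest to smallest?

4223, 3118, 2077, 558, 427 bp

Linear molecule, 4 cuts → 5 fragments:
  558 − 0 = 558 bp
  2635 − 558 = 2077 bp
  3062 − 2635 = 427 bp
  7285 − 3062 = 4223 bp
  10403 − 7285 = 3118 bp
Sorted largest to smallest: 4223, 3118, 2077, 558, 427 bp.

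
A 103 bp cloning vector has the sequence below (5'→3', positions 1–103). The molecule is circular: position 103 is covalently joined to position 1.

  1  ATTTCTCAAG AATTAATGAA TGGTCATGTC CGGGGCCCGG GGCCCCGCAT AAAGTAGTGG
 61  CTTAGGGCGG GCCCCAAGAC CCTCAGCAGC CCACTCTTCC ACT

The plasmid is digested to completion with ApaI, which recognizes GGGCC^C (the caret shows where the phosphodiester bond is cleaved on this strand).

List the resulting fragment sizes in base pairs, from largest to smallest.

ApaI sites (GGGCCC) start at positions 33, 40, 69.
ApaI cuts after base 5 of each site (before the last base), so after positions 37, 44, 73.
Circular molecule, 3 cuts → 3 fragments:
  38–44 → 7 bp
  45–73 → 29 bp
  74–103 then 1–37 → 30 + 37 = 67 bp
Sorted largest to smallest: 67, 29, 7 bp.

67, 29, 7 bp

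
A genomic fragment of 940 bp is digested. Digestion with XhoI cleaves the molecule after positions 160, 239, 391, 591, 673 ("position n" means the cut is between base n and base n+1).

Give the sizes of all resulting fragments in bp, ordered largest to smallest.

267, 200, 160, 152, 82, 79 bp

Linear molecule, 5 cuts → 6 fragments:
  160 − 0 = 160 bp
  239 − 160 = 79 bp
  391 − 239 = 152 bp
  591 − 391 = 200 bp
  673 − 591 = 82 bp
  940 − 673 = 267 bp
Sorted largest to smallest: 267, 200, 160, 152, 82, 79 bp.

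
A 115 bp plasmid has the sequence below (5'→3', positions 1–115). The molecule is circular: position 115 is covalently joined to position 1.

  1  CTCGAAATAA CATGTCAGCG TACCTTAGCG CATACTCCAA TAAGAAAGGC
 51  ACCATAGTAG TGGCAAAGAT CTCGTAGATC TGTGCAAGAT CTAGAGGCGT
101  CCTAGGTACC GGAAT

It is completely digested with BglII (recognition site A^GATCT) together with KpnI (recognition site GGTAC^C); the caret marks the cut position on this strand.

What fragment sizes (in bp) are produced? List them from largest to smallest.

73, 22, 11, 9 bp

BglII sites (AGATCT) start at positions 67, 76, 87.
BglII cuts after the first base of each site, so after positions 67, 76, 87.
The KpnI site (GGTACC) starts at position 105.
KpnI cuts after base 5 of each site (before the last base), so after position 109.
Combined cut positions: 67, 76, 87, 109.
Circular molecule, 4 cuts → 4 fragments:
  68–76 → 9 bp
  77–87 → 11 bp
  88–109 → 22 bp
  110–115 then 1–67 → 6 + 67 = 73 bp
Sorted largest to smallest: 73, 22, 11, 9 bp.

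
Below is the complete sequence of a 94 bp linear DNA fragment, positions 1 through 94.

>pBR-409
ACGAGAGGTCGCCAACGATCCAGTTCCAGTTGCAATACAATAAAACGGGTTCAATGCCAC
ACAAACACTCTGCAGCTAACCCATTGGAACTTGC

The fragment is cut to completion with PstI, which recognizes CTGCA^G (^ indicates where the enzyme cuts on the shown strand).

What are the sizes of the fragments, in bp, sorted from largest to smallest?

The PstI site (CTGCAG) starts at position 70.
PstI cuts after base 5 of each site (before the last base), so after position 74.
Linear molecule, 1 cut → 2 fragments:
  1–74 → 74 bp
  75–94 → 20 bp
Sorted largest to smallest: 74, 20 bp.

74, 20 bp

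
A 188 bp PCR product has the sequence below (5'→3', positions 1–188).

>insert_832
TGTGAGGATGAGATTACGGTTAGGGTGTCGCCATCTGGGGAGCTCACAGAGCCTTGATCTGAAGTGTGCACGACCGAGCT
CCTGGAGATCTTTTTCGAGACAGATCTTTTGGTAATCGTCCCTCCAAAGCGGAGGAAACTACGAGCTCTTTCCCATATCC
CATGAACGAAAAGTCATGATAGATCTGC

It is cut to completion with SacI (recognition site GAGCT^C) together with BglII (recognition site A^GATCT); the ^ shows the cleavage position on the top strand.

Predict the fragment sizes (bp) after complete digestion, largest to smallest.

SacI sites (GAGCTC) start at positions 40, 76, 143.
SacI cuts after base 5 of each site (before the last base), so after positions 44, 80, 147.
BglII sites (AGATCT) start at positions 86, 102, 181.
BglII cuts after the first base of each site, so after positions 86, 102, 181.
Combined cut positions: 44, 80, 86, 102, 147, 181.
Linear molecule, 6 cuts → 7 fragments:
  1–44 → 44 bp
  45–80 → 36 bp
  81–86 → 6 bp
  87–102 → 16 bp
  103–147 → 45 bp
  148–181 → 34 bp
  182–188 → 7 bp
Sorted largest to smallest: 45, 44, 36, 34, 16, 7, 6 bp.

45, 44, 36, 34, 16, 7, 6 bp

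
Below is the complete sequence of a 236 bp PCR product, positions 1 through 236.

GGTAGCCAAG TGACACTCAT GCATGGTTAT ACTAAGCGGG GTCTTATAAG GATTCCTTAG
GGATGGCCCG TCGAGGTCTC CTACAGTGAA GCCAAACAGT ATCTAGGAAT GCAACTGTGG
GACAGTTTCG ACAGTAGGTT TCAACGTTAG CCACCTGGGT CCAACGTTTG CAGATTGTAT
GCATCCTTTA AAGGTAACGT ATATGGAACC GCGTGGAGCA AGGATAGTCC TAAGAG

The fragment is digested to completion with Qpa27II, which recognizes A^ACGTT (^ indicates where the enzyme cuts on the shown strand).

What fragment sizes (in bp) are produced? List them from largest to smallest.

Qpa27II sites (AACGTT) start at positions 143, 163.
Qpa27II cuts after the first base of each site, so after positions 143, 163.
Linear molecule, 2 cuts → 3 fragments:
  1–143 → 143 bp
  144–163 → 20 bp
  164–236 → 73 bp
Sorted largest to smallest: 143, 73, 20 bp.

143, 73, 20 bp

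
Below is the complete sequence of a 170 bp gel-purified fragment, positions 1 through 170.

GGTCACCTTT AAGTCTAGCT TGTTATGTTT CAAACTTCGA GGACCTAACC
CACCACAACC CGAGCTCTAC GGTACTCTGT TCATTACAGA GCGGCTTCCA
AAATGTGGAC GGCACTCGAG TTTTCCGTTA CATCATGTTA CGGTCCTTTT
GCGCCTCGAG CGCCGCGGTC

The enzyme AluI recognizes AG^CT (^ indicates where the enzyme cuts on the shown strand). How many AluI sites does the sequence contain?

2

AGCT occurs starting at positions 17, 63.
AluI cuts at 2 sites.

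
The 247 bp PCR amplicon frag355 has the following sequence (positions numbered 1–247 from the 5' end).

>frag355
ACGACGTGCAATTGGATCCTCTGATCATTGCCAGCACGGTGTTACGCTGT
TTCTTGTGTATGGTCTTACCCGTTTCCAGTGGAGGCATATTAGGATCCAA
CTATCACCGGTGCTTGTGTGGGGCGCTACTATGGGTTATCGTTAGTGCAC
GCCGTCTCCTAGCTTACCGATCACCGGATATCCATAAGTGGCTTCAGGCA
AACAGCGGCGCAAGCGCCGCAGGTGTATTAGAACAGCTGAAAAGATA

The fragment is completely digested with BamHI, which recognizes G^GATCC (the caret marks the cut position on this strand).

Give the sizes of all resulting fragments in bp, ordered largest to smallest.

BamHI sites (GGATCC) start at positions 14, 93.
BamHI cuts after the first base of each site, so after positions 14, 93.
Linear molecule, 2 cuts → 3 fragments:
  1–14 → 14 bp
  15–93 → 79 bp
  94–247 → 154 bp
Sorted largest to smallest: 154, 79, 14 bp.

154, 79, 14 bp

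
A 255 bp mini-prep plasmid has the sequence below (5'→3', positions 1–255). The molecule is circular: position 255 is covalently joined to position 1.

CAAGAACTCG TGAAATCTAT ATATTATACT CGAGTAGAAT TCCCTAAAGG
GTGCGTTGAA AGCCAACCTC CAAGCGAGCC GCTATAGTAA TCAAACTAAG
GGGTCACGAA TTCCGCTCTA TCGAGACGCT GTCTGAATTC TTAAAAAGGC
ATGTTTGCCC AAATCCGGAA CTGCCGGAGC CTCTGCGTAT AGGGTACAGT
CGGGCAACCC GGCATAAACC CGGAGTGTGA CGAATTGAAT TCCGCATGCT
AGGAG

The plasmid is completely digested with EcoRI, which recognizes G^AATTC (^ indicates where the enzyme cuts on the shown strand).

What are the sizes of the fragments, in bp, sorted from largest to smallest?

EcoRI sites (GAATTC) start at positions 37, 108, 135, 237.
EcoRI cuts after the first base of each site, so after positions 37, 108, 135, 237.
Circular molecule, 4 cuts → 4 fragments:
  38–108 → 71 bp
  109–135 → 27 bp
  136–237 → 102 bp
  238–255 then 1–37 → 18 + 37 = 55 bp
Sorted largest to smallest: 102, 71, 55, 27 bp.

102, 71, 55, 27 bp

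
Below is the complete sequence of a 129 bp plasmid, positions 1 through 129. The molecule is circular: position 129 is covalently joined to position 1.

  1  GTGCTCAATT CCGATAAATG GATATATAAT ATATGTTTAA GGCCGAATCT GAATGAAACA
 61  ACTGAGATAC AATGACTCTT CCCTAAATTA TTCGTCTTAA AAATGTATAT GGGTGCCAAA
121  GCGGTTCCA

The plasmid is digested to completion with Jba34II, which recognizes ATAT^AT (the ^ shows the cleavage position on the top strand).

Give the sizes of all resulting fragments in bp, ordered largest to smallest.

122, 7 bp

Jba34II sites (ATATAT) start at positions 22, 29.
Jba34II cuts after base 4 of each site, so after positions 25, 32.
Circular molecule, 2 cuts → 2 fragments:
  26–32 → 7 bp
  33–129 then 1–25 → 97 + 25 = 122 bp
Sorted largest to smallest: 122, 7 bp.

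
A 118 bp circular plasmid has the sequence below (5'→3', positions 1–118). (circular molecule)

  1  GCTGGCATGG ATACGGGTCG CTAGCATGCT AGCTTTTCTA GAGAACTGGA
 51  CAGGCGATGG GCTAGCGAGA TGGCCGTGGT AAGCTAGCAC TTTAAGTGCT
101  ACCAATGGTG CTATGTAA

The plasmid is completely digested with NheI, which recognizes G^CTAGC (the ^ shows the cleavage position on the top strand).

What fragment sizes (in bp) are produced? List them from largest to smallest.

55, 33, 22, 8 bp

NheI sites (GCTAGC) start at positions 20, 28, 61, 83.
NheI cuts after the first base of each site, so after positions 20, 28, 61, 83.
Circular molecule, 4 cuts → 4 fragments:
  21–28 → 8 bp
  29–61 → 33 bp
  62–83 → 22 bp
  84–118 then 1–20 → 35 + 20 = 55 bp
Sorted largest to smallest: 55, 33, 22, 8 bp.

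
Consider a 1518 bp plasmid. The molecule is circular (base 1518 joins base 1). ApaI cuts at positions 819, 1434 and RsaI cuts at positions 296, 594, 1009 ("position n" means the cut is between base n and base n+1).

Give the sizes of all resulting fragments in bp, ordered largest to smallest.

Combined cut positions (sorted): 296, 594, 819, 1009, 1434.
Circular molecule, 5 cuts → 5 fragments:
  594 − 296 = 298 bp
  819 − 594 = 225 bp
  1009 − 819 = 190 bp
  1434 − 1009 = 425 bp
  wrap: 1518 − 1434 + 296 = 380 bp
Sorted largest to smallest: 425, 380, 298, 225, 190 bp.

425, 380, 298, 225, 190 bp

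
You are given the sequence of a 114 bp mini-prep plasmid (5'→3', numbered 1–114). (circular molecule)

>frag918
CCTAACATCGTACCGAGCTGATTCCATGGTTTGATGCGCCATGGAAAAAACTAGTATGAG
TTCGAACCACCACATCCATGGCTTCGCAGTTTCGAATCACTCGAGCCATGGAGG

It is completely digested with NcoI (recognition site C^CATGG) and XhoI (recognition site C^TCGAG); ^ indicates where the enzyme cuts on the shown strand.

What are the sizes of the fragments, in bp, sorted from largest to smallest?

37, 32, 24, 15, 6 bp

NcoI sites (CCATGG) start at positions 24, 39, 76, 106.
NcoI cuts after the first base of each site, so after positions 24, 39, 76, 106.
The XhoI site (CTCGAG) starts at position 100.
XhoI cuts after the first base of each site, so after position 100.
Combined cut positions: 24, 39, 76, 100, 106.
Circular molecule, 5 cuts → 5 fragments:
  25–39 → 15 bp
  40–76 → 37 bp
  77–100 → 24 bp
  101–106 → 6 bp
  107–114 then 1–24 → 8 + 24 = 32 bp
Sorted largest to smallest: 37, 32, 24, 15, 6 bp.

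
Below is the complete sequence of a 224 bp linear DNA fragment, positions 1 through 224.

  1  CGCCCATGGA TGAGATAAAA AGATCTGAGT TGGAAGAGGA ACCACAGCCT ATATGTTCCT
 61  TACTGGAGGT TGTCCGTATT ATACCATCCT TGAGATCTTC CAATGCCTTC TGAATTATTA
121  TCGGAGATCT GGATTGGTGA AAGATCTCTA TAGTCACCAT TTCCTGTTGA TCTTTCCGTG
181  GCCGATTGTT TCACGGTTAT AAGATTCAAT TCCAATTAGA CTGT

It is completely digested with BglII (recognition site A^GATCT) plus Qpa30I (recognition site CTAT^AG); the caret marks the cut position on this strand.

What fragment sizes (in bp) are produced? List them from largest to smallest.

73, 72, 32, 21, 17, 9 bp

BglII sites (AGATCT) start at positions 21, 93, 125, 142.
BglII cuts after the first base of each site, so after positions 21, 93, 125, 142.
The Qpa30I site (CTATAG) starts at position 148.
Qpa30I cuts after base 4 of each site, so after position 151.
Combined cut positions: 21, 93, 125, 142, 151.
Linear molecule, 5 cuts → 6 fragments:
  1–21 → 21 bp
  22–93 → 72 bp
  94–125 → 32 bp
  126–142 → 17 bp
  143–151 → 9 bp
  152–224 → 73 bp
Sorted largest to smallest: 73, 72, 32, 21, 17, 9 bp.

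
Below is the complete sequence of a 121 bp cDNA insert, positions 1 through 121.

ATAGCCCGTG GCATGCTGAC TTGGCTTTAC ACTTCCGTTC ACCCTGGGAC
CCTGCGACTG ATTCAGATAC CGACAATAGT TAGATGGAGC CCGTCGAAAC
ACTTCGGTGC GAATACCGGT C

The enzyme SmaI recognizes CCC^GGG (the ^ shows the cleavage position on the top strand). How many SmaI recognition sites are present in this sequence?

0

No occurrence of CCCGGG is present in the sequence.
SmaI does not cut: 0 sites.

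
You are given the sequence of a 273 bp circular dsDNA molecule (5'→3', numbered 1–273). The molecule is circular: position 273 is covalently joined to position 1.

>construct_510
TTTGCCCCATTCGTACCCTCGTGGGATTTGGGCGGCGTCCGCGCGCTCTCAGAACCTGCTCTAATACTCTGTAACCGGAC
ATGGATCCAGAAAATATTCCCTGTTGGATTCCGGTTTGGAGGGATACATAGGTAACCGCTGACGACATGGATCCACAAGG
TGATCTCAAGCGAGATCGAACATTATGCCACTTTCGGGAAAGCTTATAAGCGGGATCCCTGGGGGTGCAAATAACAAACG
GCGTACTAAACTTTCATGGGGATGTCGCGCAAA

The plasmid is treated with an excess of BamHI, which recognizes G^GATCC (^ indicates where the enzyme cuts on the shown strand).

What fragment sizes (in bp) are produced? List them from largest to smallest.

BamHI sites (GGATCC) start at positions 83, 149, 213.
BamHI cuts after the first base of each site, so after positions 83, 149, 213.
Circular molecule, 3 cuts → 3 fragments:
  84–149 → 66 bp
  150–213 → 64 bp
  214–273 then 1–83 → 60 + 83 = 143 bp
Sorted largest to smallest: 143, 66, 64 bp.

143, 66, 64 bp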